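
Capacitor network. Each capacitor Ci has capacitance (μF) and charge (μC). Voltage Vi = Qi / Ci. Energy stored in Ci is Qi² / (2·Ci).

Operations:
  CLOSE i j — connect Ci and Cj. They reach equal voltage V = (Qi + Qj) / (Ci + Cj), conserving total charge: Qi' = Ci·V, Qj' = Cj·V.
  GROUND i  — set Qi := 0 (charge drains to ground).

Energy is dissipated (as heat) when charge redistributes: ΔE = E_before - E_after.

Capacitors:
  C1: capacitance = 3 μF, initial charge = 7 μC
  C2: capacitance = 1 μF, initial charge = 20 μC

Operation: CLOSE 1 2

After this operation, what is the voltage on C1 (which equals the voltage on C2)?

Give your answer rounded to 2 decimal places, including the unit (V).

Initial: C1(3μF, Q=7μC, V=2.33V), C2(1μF, Q=20μC, V=20.00V)
Op 1: CLOSE 1-2: Q_total=27.00, C_total=4.00, V=6.75; Q1=20.25, Q2=6.75; dissipated=117.042

Answer: 6.75 V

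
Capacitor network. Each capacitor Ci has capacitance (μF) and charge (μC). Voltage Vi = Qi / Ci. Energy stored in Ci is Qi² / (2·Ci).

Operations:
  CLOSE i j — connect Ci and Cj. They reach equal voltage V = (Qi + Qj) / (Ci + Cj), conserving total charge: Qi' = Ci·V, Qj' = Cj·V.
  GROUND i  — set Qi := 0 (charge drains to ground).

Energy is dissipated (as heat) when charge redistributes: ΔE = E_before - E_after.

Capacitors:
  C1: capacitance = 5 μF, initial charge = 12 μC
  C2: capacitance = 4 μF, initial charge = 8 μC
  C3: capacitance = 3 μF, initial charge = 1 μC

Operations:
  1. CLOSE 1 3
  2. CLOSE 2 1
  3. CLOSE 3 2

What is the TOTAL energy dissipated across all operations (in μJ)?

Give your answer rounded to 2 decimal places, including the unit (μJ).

Answer: 4.18 μJ

Derivation:
Initial: C1(5μF, Q=12μC, V=2.40V), C2(4μF, Q=8μC, V=2.00V), C3(3μF, Q=1μC, V=0.33V)
Op 1: CLOSE 1-3: Q_total=13.00, C_total=8.00, V=1.62; Q1=8.12, Q3=4.88; dissipated=4.004
Op 2: CLOSE 2-1: Q_total=16.12, C_total=9.00, V=1.79; Q2=7.17, Q1=8.96; dissipated=0.156
Op 3: CLOSE 3-2: Q_total=12.04, C_total=7.00, V=1.72; Q3=5.16, Q2=6.88; dissipated=0.024
Total dissipated: 4.184 μJ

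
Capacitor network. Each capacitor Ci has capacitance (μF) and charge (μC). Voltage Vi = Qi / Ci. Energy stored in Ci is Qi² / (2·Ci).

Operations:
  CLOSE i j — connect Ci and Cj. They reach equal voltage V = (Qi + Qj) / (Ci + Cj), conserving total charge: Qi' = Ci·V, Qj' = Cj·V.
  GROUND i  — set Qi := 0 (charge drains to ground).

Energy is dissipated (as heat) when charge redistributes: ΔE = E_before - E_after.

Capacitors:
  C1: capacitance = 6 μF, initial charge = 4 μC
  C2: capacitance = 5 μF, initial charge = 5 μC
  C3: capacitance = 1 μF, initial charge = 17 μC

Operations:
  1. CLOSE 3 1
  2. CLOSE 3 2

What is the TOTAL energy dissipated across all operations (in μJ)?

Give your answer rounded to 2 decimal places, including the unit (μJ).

Answer: 116.00 μJ

Derivation:
Initial: C1(6μF, Q=4μC, V=0.67V), C2(5μF, Q=5μC, V=1.00V), C3(1μF, Q=17μC, V=17.00V)
Op 1: CLOSE 3-1: Q_total=21.00, C_total=7.00, V=3.00; Q3=3.00, Q1=18.00; dissipated=114.333
Op 2: CLOSE 3-2: Q_total=8.00, C_total=6.00, V=1.33; Q3=1.33, Q2=6.67; dissipated=1.667
Total dissipated: 116.000 μJ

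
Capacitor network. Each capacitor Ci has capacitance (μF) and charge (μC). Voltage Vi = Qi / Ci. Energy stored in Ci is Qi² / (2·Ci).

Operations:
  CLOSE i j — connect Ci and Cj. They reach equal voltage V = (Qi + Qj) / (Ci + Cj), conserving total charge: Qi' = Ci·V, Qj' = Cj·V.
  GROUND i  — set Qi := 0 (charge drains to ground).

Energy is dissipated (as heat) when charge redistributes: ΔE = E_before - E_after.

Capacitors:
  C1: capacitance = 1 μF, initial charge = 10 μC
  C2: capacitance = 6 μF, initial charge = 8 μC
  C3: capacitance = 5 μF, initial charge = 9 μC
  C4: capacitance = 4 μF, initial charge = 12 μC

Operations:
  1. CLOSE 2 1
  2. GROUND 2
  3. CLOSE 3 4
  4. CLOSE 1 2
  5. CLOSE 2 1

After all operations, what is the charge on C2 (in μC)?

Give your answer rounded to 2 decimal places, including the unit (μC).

Answer: 2.20 μC

Derivation:
Initial: C1(1μF, Q=10μC, V=10.00V), C2(6μF, Q=8μC, V=1.33V), C3(5μF, Q=9μC, V=1.80V), C4(4μF, Q=12μC, V=3.00V)
Op 1: CLOSE 2-1: Q_total=18.00, C_total=7.00, V=2.57; Q2=15.43, Q1=2.57; dissipated=32.190
Op 2: GROUND 2: Q2=0; energy lost=19.837
Op 3: CLOSE 3-4: Q_total=21.00, C_total=9.00, V=2.33; Q3=11.67, Q4=9.33; dissipated=1.600
Op 4: CLOSE 1-2: Q_total=2.57, C_total=7.00, V=0.37; Q1=0.37, Q2=2.20; dissipated=2.834
Op 5: CLOSE 2-1: Q_total=2.57, C_total=7.00, V=0.37; Q2=2.20, Q1=0.37; dissipated=0.000
Final charges: Q1=0.37, Q2=2.20, Q3=11.67, Q4=9.33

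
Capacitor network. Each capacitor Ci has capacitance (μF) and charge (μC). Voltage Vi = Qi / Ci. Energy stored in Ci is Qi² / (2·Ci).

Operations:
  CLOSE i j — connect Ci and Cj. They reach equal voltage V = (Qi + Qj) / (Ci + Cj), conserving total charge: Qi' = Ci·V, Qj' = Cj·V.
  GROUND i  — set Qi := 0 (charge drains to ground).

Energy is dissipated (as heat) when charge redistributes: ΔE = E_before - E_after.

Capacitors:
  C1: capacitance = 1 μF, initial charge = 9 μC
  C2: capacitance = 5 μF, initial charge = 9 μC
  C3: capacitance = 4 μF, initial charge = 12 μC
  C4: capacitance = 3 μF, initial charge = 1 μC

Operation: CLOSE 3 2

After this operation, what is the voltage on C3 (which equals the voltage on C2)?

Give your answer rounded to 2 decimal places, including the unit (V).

Answer: 2.33 V

Derivation:
Initial: C1(1μF, Q=9μC, V=9.00V), C2(5μF, Q=9μC, V=1.80V), C3(4μF, Q=12μC, V=3.00V), C4(3μF, Q=1μC, V=0.33V)
Op 1: CLOSE 3-2: Q_total=21.00, C_total=9.00, V=2.33; Q3=9.33, Q2=11.67; dissipated=1.600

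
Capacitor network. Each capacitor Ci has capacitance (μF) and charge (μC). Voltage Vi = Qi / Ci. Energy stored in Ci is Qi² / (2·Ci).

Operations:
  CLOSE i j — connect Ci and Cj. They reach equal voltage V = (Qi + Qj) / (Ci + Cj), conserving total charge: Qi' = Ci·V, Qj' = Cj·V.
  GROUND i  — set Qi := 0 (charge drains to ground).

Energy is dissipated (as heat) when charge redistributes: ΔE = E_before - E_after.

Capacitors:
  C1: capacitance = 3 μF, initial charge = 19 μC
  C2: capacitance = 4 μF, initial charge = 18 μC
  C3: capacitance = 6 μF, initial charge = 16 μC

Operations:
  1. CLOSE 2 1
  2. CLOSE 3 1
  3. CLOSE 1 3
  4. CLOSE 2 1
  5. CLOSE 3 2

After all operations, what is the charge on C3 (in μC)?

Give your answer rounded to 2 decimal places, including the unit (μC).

Initial: C1(3μF, Q=19μC, V=6.33V), C2(4μF, Q=18μC, V=4.50V), C3(6μF, Q=16μC, V=2.67V)
Op 1: CLOSE 2-1: Q_total=37.00, C_total=7.00, V=5.29; Q2=21.14, Q1=15.86; dissipated=2.881
Op 2: CLOSE 3-1: Q_total=31.86, C_total=9.00, V=3.54; Q3=21.24, Q1=10.62; dissipated=6.859
Op 3: CLOSE 1-3: Q_total=31.86, C_total=9.00, V=3.54; Q1=10.62, Q3=21.24; dissipated=0.000
Op 4: CLOSE 2-1: Q_total=31.76, C_total=7.00, V=4.54; Q2=18.15, Q1=13.61; dissipated=2.613
Op 5: CLOSE 3-2: Q_total=39.39, C_total=10.00, V=3.94; Q3=23.63, Q2=15.76; dissipated=1.195
Final charges: Q1=13.61, Q2=15.76, Q3=23.63

Answer: 23.63 μC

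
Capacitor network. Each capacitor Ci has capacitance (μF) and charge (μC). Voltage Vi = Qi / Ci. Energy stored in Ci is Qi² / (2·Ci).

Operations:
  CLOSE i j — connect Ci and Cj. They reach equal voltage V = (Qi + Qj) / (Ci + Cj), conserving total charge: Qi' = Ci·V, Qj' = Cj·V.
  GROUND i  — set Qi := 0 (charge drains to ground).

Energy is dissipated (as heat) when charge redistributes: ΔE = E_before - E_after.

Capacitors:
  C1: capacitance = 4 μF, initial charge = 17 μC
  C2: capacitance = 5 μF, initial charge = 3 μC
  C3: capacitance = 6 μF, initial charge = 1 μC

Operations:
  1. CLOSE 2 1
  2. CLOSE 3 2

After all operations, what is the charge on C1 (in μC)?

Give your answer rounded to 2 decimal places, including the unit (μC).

Initial: C1(4μF, Q=17μC, V=4.25V), C2(5μF, Q=3μC, V=0.60V), C3(6μF, Q=1μC, V=0.17V)
Op 1: CLOSE 2-1: Q_total=20.00, C_total=9.00, V=2.22; Q2=11.11, Q1=8.89; dissipated=14.803
Op 2: CLOSE 3-2: Q_total=12.11, C_total=11.00, V=1.10; Q3=6.61, Q2=5.51; dissipated=5.762
Final charges: Q1=8.89, Q2=5.51, Q3=6.61

Answer: 8.89 μC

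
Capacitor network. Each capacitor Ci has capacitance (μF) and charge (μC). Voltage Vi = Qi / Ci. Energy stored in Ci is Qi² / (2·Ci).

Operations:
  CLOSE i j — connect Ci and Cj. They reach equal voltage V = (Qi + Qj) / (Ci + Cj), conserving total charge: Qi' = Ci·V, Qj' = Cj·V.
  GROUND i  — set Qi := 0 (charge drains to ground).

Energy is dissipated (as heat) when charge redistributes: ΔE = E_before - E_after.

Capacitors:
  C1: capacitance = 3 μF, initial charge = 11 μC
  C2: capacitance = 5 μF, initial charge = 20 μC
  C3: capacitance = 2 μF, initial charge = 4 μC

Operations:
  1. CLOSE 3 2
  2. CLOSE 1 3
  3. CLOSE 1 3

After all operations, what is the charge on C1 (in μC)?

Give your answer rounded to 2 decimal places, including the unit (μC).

Answer: 10.71 μC

Derivation:
Initial: C1(3μF, Q=11μC, V=3.67V), C2(5μF, Q=20μC, V=4.00V), C3(2μF, Q=4μC, V=2.00V)
Op 1: CLOSE 3-2: Q_total=24.00, C_total=7.00, V=3.43; Q3=6.86, Q2=17.14; dissipated=2.857
Op 2: CLOSE 1-3: Q_total=17.86, C_total=5.00, V=3.57; Q1=10.71, Q3=7.14; dissipated=0.034
Op 3: CLOSE 1-3: Q_total=17.86, C_total=5.00, V=3.57; Q1=10.71, Q3=7.14; dissipated=0.000
Final charges: Q1=10.71, Q2=17.14, Q3=7.14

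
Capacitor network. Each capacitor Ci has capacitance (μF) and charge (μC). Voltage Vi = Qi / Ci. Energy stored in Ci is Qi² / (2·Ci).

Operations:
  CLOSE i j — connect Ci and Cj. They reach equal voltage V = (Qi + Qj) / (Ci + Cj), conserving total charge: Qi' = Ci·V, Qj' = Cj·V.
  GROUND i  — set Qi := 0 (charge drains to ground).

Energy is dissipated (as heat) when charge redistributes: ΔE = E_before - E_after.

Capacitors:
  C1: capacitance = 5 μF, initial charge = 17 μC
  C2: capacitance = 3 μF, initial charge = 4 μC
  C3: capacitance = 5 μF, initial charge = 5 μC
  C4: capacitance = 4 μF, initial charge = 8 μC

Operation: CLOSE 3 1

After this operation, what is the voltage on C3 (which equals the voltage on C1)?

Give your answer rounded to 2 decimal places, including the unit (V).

Initial: C1(5μF, Q=17μC, V=3.40V), C2(3μF, Q=4μC, V=1.33V), C3(5μF, Q=5μC, V=1.00V), C4(4μF, Q=8μC, V=2.00V)
Op 1: CLOSE 3-1: Q_total=22.00, C_total=10.00, V=2.20; Q3=11.00, Q1=11.00; dissipated=7.200

Answer: 2.20 V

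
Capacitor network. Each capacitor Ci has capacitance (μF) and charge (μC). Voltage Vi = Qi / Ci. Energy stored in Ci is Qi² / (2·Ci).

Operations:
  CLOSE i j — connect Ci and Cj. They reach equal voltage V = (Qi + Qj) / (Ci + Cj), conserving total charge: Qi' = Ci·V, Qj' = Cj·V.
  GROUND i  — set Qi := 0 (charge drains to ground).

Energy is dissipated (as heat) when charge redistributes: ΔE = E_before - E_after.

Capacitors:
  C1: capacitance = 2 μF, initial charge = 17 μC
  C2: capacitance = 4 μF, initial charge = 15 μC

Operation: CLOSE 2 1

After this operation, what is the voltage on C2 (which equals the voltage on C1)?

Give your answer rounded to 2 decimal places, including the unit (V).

Answer: 5.33 V

Derivation:
Initial: C1(2μF, Q=17μC, V=8.50V), C2(4μF, Q=15μC, V=3.75V)
Op 1: CLOSE 2-1: Q_total=32.00, C_total=6.00, V=5.33; Q2=21.33, Q1=10.67; dissipated=15.042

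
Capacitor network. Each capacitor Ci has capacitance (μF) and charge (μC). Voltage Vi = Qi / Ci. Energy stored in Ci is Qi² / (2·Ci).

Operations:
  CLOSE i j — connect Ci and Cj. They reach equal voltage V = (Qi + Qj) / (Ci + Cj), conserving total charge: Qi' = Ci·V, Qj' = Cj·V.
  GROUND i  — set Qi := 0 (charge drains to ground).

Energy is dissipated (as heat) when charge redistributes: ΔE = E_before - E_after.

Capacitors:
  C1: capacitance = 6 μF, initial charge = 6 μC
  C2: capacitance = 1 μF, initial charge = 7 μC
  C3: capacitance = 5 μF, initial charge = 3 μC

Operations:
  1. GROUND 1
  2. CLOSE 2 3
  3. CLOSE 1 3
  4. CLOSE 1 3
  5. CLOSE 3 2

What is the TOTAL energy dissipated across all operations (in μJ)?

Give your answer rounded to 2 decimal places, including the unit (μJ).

Answer: 24.20 μJ

Derivation:
Initial: C1(6μF, Q=6μC, V=1.00V), C2(1μF, Q=7μC, V=7.00V), C3(5μF, Q=3μC, V=0.60V)
Op 1: GROUND 1: Q1=0; energy lost=3.000
Op 2: CLOSE 2-3: Q_total=10.00, C_total=6.00, V=1.67; Q2=1.67, Q3=8.33; dissipated=17.067
Op 3: CLOSE 1-3: Q_total=8.33, C_total=11.00, V=0.76; Q1=4.55, Q3=3.79; dissipated=3.788
Op 4: CLOSE 1-3: Q_total=8.33, C_total=11.00, V=0.76; Q1=4.55, Q3=3.79; dissipated=0.000
Op 5: CLOSE 3-2: Q_total=5.45, C_total=6.00, V=0.91; Q3=4.55, Q2=0.91; dissipated=0.344
Total dissipated: 24.199 μJ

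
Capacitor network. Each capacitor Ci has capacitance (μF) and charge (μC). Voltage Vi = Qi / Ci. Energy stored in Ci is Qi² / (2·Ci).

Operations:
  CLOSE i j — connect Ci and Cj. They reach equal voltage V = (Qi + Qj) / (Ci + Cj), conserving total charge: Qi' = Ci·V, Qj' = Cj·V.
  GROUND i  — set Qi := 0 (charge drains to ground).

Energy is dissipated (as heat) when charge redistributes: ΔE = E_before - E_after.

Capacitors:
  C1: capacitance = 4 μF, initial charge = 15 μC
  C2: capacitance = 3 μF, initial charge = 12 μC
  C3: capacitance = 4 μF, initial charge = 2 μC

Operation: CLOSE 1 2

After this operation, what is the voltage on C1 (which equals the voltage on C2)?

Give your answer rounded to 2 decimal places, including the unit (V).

Answer: 3.86 V

Derivation:
Initial: C1(4μF, Q=15μC, V=3.75V), C2(3μF, Q=12μC, V=4.00V), C3(4μF, Q=2μC, V=0.50V)
Op 1: CLOSE 1-2: Q_total=27.00, C_total=7.00, V=3.86; Q1=15.43, Q2=11.57; dissipated=0.054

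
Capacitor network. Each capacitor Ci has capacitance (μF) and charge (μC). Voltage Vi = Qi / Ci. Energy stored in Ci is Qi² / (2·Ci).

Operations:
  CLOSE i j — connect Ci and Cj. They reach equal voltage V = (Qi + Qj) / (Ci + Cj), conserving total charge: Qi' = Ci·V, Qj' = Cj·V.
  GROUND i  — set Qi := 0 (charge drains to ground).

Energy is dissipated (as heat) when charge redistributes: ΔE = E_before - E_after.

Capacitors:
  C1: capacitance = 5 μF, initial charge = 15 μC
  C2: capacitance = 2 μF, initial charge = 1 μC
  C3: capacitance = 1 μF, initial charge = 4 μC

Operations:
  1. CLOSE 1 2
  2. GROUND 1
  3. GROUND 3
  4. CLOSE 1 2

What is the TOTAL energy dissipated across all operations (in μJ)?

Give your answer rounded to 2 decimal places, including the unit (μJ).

Answer: 29.26 μJ

Derivation:
Initial: C1(5μF, Q=15μC, V=3.00V), C2(2μF, Q=1μC, V=0.50V), C3(1μF, Q=4μC, V=4.00V)
Op 1: CLOSE 1-2: Q_total=16.00, C_total=7.00, V=2.29; Q1=11.43, Q2=4.57; dissipated=4.464
Op 2: GROUND 1: Q1=0; energy lost=13.061
Op 3: GROUND 3: Q3=0; energy lost=8.000
Op 4: CLOSE 1-2: Q_total=4.57, C_total=7.00, V=0.65; Q1=3.27, Q2=1.31; dissipated=3.732
Total dissipated: 29.257 μJ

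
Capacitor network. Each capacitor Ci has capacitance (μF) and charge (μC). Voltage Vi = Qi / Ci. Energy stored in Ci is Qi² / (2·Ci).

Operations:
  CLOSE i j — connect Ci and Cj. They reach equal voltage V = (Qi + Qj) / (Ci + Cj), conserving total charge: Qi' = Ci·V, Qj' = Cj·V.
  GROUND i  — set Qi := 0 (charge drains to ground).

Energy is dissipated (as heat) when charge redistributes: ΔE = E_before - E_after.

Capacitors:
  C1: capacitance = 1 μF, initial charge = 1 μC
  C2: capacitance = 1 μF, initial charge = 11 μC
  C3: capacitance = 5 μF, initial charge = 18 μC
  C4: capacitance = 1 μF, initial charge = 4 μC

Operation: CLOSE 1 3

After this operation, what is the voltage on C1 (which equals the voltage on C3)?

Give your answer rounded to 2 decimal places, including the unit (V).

Answer: 3.17 V

Derivation:
Initial: C1(1μF, Q=1μC, V=1.00V), C2(1μF, Q=11μC, V=11.00V), C3(5μF, Q=18μC, V=3.60V), C4(1μF, Q=4μC, V=4.00V)
Op 1: CLOSE 1-3: Q_total=19.00, C_total=6.00, V=3.17; Q1=3.17, Q3=15.83; dissipated=2.817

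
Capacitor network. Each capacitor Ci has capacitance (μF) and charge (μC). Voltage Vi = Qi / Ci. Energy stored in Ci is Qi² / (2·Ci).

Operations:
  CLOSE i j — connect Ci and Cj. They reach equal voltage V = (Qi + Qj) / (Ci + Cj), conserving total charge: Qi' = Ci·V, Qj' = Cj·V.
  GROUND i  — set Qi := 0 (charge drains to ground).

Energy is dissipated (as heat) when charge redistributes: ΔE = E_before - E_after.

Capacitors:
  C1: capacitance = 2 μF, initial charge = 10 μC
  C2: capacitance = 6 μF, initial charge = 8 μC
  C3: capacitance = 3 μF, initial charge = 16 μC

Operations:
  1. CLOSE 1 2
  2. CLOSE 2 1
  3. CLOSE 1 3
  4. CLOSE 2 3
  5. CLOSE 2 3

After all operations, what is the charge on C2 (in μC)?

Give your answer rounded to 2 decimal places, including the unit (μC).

Initial: C1(2μF, Q=10μC, V=5.00V), C2(6μF, Q=8μC, V=1.33V), C3(3μF, Q=16μC, V=5.33V)
Op 1: CLOSE 1-2: Q_total=18.00, C_total=8.00, V=2.25; Q1=4.50, Q2=13.50; dissipated=10.083
Op 2: CLOSE 2-1: Q_total=18.00, C_total=8.00, V=2.25; Q2=13.50, Q1=4.50; dissipated=0.000
Op 3: CLOSE 1-3: Q_total=20.50, C_total=5.00, V=4.10; Q1=8.20, Q3=12.30; dissipated=5.704
Op 4: CLOSE 2-3: Q_total=25.80, C_total=9.00, V=2.87; Q2=17.20, Q3=8.60; dissipated=3.422
Op 5: CLOSE 2-3: Q_total=25.80, C_total=9.00, V=2.87; Q2=17.20, Q3=8.60; dissipated=0.000
Final charges: Q1=8.20, Q2=17.20, Q3=8.60

Answer: 17.20 μC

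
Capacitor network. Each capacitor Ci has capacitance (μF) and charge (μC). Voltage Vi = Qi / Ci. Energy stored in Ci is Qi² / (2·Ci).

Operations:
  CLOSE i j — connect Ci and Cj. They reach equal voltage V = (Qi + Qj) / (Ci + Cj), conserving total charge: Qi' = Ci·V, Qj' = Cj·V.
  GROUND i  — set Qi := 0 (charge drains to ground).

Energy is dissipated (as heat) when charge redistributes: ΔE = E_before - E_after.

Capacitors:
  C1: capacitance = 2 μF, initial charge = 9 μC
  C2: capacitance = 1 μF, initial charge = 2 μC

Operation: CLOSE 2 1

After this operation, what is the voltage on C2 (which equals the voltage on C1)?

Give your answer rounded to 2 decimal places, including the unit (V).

Initial: C1(2μF, Q=9μC, V=4.50V), C2(1μF, Q=2μC, V=2.00V)
Op 1: CLOSE 2-1: Q_total=11.00, C_total=3.00, V=3.67; Q2=3.67, Q1=7.33; dissipated=2.083

Answer: 3.67 V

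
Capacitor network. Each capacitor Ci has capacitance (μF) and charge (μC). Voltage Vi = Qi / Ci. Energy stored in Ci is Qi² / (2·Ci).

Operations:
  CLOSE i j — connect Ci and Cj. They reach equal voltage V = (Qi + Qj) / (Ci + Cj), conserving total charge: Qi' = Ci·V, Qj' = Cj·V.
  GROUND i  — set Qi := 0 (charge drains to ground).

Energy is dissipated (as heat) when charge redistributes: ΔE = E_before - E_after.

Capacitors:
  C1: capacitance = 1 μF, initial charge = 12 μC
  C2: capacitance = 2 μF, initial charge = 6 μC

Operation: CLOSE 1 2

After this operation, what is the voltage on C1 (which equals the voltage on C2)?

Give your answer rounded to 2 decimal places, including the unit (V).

Answer: 6.00 V

Derivation:
Initial: C1(1μF, Q=12μC, V=12.00V), C2(2μF, Q=6μC, V=3.00V)
Op 1: CLOSE 1-2: Q_total=18.00, C_total=3.00, V=6.00; Q1=6.00, Q2=12.00; dissipated=27.000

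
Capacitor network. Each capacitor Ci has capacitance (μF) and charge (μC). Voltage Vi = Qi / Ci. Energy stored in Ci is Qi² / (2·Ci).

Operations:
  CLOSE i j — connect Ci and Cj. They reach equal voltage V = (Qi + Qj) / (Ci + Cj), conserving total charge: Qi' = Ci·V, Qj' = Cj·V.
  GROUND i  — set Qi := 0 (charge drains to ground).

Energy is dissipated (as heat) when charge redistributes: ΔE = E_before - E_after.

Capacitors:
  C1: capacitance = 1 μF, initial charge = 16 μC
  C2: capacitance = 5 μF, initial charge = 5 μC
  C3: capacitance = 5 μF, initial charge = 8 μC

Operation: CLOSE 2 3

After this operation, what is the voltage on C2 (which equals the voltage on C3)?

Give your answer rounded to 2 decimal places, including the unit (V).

Answer: 1.30 V

Derivation:
Initial: C1(1μF, Q=16μC, V=16.00V), C2(5μF, Q=5μC, V=1.00V), C3(5μF, Q=8μC, V=1.60V)
Op 1: CLOSE 2-3: Q_total=13.00, C_total=10.00, V=1.30; Q2=6.50, Q3=6.50; dissipated=0.450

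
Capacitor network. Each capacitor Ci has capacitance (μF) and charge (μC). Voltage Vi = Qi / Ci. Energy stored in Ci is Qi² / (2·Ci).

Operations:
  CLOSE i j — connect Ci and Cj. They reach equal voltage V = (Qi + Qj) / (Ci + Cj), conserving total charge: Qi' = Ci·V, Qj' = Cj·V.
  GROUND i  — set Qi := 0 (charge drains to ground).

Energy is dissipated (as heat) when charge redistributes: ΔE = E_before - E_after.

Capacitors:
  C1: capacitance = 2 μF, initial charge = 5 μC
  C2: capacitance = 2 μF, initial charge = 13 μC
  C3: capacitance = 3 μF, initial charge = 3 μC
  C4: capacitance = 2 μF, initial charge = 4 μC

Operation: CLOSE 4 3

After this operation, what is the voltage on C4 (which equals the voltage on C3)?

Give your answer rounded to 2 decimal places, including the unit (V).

Initial: C1(2μF, Q=5μC, V=2.50V), C2(2μF, Q=13μC, V=6.50V), C3(3μF, Q=3μC, V=1.00V), C4(2μF, Q=4μC, V=2.00V)
Op 1: CLOSE 4-3: Q_total=7.00, C_total=5.00, V=1.40; Q4=2.80, Q3=4.20; dissipated=0.600

Answer: 1.40 V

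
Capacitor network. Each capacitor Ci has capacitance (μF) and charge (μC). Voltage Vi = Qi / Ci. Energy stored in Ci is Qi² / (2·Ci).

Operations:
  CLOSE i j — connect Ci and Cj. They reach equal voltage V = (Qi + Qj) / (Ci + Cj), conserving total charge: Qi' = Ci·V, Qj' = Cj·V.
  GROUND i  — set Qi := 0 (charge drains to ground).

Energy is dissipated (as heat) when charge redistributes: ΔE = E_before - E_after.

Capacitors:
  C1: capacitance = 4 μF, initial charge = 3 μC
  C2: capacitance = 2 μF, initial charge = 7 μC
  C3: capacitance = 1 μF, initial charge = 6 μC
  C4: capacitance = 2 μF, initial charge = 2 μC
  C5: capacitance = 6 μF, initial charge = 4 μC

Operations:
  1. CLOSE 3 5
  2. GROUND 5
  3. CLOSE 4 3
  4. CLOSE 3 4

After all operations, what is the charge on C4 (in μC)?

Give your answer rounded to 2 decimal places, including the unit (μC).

Answer: 2.29 μC

Derivation:
Initial: C1(4μF, Q=3μC, V=0.75V), C2(2μF, Q=7μC, V=3.50V), C3(1μF, Q=6μC, V=6.00V), C4(2μF, Q=2μC, V=1.00V), C5(6μF, Q=4μC, V=0.67V)
Op 1: CLOSE 3-5: Q_total=10.00, C_total=7.00, V=1.43; Q3=1.43, Q5=8.57; dissipated=12.190
Op 2: GROUND 5: Q5=0; energy lost=6.122
Op 3: CLOSE 4-3: Q_total=3.43, C_total=3.00, V=1.14; Q4=2.29, Q3=1.14; dissipated=0.061
Op 4: CLOSE 3-4: Q_total=3.43, C_total=3.00, V=1.14; Q3=1.14, Q4=2.29; dissipated=0.000
Final charges: Q1=3.00, Q2=7.00, Q3=1.14, Q4=2.29, Q5=0.00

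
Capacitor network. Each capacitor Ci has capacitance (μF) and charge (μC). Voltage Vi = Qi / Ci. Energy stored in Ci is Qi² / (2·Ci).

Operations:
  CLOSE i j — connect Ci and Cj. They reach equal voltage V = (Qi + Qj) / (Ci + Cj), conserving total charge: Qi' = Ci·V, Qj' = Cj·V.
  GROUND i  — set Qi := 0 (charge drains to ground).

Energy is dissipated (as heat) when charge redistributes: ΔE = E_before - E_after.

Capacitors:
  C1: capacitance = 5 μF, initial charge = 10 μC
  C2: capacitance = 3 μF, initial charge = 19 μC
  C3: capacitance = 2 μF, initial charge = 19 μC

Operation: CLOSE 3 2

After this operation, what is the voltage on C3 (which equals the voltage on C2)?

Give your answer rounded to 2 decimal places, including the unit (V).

Initial: C1(5μF, Q=10μC, V=2.00V), C2(3μF, Q=19μC, V=6.33V), C3(2μF, Q=19μC, V=9.50V)
Op 1: CLOSE 3-2: Q_total=38.00, C_total=5.00, V=7.60; Q3=15.20, Q2=22.80; dissipated=6.017

Answer: 7.60 V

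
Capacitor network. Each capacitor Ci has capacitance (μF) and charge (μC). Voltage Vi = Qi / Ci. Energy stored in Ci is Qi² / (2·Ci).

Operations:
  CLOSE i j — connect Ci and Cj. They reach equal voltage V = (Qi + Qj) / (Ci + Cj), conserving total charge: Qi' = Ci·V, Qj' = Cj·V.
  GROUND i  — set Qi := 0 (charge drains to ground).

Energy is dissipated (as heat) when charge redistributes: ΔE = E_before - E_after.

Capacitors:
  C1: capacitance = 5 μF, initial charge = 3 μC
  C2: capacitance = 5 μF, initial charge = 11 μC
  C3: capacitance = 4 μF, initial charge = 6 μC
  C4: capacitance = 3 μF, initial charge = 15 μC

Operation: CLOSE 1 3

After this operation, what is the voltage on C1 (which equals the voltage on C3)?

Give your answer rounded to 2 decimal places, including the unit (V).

Answer: 1.00 V

Derivation:
Initial: C1(5μF, Q=3μC, V=0.60V), C2(5μF, Q=11μC, V=2.20V), C3(4μF, Q=6μC, V=1.50V), C4(3μF, Q=15μC, V=5.00V)
Op 1: CLOSE 1-3: Q_total=9.00, C_total=9.00, V=1.00; Q1=5.00, Q3=4.00; dissipated=0.900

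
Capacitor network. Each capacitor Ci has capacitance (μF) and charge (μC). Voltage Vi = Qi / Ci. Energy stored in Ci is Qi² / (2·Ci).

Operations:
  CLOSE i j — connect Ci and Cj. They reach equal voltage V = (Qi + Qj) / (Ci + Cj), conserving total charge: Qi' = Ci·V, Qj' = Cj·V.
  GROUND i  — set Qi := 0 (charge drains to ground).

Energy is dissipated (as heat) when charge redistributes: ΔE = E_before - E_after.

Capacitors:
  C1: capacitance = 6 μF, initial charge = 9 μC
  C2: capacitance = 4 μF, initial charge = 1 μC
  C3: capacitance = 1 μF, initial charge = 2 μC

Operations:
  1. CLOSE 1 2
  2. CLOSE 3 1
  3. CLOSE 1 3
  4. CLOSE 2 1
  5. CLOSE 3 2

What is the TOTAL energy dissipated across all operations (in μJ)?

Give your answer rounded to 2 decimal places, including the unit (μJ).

Initial: C1(6μF, Q=9μC, V=1.50V), C2(4μF, Q=1μC, V=0.25V), C3(1μF, Q=2μC, V=2.00V)
Op 1: CLOSE 1-2: Q_total=10.00, C_total=10.00, V=1.00; Q1=6.00, Q2=4.00; dissipated=1.875
Op 2: CLOSE 3-1: Q_total=8.00, C_total=7.00, V=1.14; Q3=1.14, Q1=6.86; dissipated=0.429
Op 3: CLOSE 1-3: Q_total=8.00, C_total=7.00, V=1.14; Q1=6.86, Q3=1.14; dissipated=0.000
Op 4: CLOSE 2-1: Q_total=10.86, C_total=10.00, V=1.09; Q2=4.34, Q1=6.51; dissipated=0.024
Op 5: CLOSE 3-2: Q_total=5.49, C_total=5.00, V=1.10; Q3=1.10, Q2=4.39; dissipated=0.001
Total dissipated: 2.329 μJ

Answer: 2.33 μJ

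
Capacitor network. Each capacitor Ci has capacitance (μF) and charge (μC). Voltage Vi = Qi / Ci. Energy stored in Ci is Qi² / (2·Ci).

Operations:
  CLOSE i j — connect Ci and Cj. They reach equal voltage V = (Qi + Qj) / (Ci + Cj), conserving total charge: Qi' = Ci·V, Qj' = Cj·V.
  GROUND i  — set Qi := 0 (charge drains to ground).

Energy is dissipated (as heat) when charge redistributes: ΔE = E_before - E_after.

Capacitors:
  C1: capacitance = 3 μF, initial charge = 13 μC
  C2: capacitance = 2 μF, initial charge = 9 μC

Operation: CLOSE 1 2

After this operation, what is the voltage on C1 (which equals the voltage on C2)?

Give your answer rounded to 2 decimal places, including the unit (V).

Answer: 4.40 V

Derivation:
Initial: C1(3μF, Q=13μC, V=4.33V), C2(2μF, Q=9μC, V=4.50V)
Op 1: CLOSE 1-2: Q_total=22.00, C_total=5.00, V=4.40; Q1=13.20, Q2=8.80; dissipated=0.017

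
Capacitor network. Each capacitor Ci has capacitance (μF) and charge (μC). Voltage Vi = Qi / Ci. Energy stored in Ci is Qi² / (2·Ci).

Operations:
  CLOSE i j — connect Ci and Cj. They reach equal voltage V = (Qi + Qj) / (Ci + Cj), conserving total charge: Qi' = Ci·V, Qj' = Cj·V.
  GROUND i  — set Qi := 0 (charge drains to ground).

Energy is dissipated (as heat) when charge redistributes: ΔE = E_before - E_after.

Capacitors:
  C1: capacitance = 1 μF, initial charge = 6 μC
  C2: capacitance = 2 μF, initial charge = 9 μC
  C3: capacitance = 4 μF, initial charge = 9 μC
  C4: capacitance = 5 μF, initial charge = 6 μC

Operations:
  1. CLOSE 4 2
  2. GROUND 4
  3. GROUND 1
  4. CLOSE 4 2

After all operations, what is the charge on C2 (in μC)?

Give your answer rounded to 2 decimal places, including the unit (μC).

Initial: C1(1μF, Q=6μC, V=6.00V), C2(2μF, Q=9μC, V=4.50V), C3(4μF, Q=9μC, V=2.25V), C4(5μF, Q=6μC, V=1.20V)
Op 1: CLOSE 4-2: Q_total=15.00, C_total=7.00, V=2.14; Q4=10.71, Q2=4.29; dissipated=7.779
Op 2: GROUND 4: Q4=0; energy lost=11.480
Op 3: GROUND 1: Q1=0; energy lost=18.000
Op 4: CLOSE 4-2: Q_total=4.29, C_total=7.00, V=0.61; Q4=3.06, Q2=1.22; dissipated=3.280
Final charges: Q1=0.00, Q2=1.22, Q3=9.00, Q4=3.06

Answer: 1.22 μC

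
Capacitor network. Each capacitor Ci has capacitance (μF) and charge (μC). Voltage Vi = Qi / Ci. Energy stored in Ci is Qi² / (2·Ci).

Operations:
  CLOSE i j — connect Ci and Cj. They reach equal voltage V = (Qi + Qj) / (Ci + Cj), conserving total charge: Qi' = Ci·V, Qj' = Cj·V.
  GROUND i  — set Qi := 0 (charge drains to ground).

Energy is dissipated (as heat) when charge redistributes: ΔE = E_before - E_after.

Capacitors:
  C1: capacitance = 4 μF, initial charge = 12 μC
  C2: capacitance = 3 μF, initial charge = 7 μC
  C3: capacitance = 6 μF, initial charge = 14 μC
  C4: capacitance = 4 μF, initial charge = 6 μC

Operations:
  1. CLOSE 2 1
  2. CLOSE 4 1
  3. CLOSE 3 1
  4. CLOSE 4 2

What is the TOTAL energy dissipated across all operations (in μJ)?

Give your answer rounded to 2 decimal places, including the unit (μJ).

Answer: 2.23 μJ

Derivation:
Initial: C1(4μF, Q=12μC, V=3.00V), C2(3μF, Q=7μC, V=2.33V), C3(6μF, Q=14μC, V=2.33V), C4(4μF, Q=6μC, V=1.50V)
Op 1: CLOSE 2-1: Q_total=19.00, C_total=7.00, V=2.71; Q2=8.14, Q1=10.86; dissipated=0.381
Op 2: CLOSE 4-1: Q_total=16.86, C_total=8.00, V=2.11; Q4=8.43, Q1=8.43; dissipated=1.474
Op 3: CLOSE 3-1: Q_total=22.43, C_total=10.00, V=2.24; Q3=13.46, Q1=8.97; dissipated=0.061
Op 4: CLOSE 4-2: Q_total=16.57, C_total=7.00, V=2.37; Q4=9.47, Q2=7.10; dissipated=0.316
Total dissipated: 2.233 μJ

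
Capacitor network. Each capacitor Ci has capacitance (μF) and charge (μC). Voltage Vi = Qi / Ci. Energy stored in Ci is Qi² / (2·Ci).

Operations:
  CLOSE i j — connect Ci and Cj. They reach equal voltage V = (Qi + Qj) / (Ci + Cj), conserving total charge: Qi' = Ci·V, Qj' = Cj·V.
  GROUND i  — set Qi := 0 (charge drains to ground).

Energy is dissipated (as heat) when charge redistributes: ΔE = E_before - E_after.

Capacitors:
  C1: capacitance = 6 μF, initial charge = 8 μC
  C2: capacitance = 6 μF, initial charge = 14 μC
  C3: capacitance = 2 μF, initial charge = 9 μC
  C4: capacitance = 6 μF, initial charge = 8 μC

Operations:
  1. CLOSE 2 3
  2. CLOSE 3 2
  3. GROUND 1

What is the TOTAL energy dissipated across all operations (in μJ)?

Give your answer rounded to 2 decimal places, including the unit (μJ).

Initial: C1(6μF, Q=8μC, V=1.33V), C2(6μF, Q=14μC, V=2.33V), C3(2μF, Q=9μC, V=4.50V), C4(6μF, Q=8μC, V=1.33V)
Op 1: CLOSE 2-3: Q_total=23.00, C_total=8.00, V=2.88; Q2=17.25, Q3=5.75; dissipated=3.521
Op 2: CLOSE 3-2: Q_total=23.00, C_total=8.00, V=2.88; Q3=5.75, Q2=17.25; dissipated=0.000
Op 3: GROUND 1: Q1=0; energy lost=5.333
Total dissipated: 8.854 μJ

Answer: 8.85 μJ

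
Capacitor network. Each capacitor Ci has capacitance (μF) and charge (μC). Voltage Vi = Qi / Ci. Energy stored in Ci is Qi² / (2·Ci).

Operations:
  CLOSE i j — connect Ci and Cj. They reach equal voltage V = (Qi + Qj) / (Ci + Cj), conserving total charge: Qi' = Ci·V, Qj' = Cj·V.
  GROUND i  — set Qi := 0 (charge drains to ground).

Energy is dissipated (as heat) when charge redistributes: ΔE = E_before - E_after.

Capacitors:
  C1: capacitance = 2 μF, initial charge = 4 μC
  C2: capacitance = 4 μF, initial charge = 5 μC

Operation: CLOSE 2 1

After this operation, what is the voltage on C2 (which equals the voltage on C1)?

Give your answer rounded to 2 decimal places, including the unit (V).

Answer: 1.50 V

Derivation:
Initial: C1(2μF, Q=4μC, V=2.00V), C2(4μF, Q=5μC, V=1.25V)
Op 1: CLOSE 2-1: Q_total=9.00, C_total=6.00, V=1.50; Q2=6.00, Q1=3.00; dissipated=0.375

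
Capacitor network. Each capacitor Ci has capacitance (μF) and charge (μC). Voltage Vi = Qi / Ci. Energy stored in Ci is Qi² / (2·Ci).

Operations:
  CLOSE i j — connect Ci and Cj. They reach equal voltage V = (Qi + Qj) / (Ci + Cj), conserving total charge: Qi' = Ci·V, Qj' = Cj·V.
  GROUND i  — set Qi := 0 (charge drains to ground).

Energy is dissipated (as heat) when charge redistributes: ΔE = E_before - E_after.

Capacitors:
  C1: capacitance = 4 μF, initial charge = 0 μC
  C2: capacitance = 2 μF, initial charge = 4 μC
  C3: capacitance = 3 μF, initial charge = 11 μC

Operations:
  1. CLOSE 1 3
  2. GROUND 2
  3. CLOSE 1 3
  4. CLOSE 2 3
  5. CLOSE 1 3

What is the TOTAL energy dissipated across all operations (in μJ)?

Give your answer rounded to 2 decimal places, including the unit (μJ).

Answer: 17.34 μJ

Derivation:
Initial: C1(4μF, Q=0μC, V=0.00V), C2(2μF, Q=4μC, V=2.00V), C3(3μF, Q=11μC, V=3.67V)
Op 1: CLOSE 1-3: Q_total=11.00, C_total=7.00, V=1.57; Q1=6.29, Q3=4.71; dissipated=11.524
Op 2: GROUND 2: Q2=0; energy lost=4.000
Op 3: CLOSE 1-3: Q_total=11.00, C_total=7.00, V=1.57; Q1=6.29, Q3=4.71; dissipated=0.000
Op 4: CLOSE 2-3: Q_total=4.71, C_total=5.00, V=0.94; Q2=1.89, Q3=2.83; dissipated=1.482
Op 5: CLOSE 1-3: Q_total=9.11, C_total=7.00, V=1.30; Q1=5.21, Q3=3.91; dissipated=0.339
Total dissipated: 17.344 μJ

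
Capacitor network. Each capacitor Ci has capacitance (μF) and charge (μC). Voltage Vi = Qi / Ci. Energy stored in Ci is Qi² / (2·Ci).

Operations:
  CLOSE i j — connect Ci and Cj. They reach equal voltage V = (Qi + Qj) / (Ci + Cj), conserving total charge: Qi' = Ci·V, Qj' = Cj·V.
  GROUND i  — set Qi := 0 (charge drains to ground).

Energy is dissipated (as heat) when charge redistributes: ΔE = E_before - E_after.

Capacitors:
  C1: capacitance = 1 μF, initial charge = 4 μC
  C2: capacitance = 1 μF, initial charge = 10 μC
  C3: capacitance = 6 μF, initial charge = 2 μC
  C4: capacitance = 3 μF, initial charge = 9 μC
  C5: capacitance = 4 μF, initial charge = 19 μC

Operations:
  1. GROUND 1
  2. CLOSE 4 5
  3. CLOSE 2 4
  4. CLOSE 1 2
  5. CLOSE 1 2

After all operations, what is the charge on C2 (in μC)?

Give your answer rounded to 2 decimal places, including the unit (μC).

Answer: 2.75 μC

Derivation:
Initial: C1(1μF, Q=4μC, V=4.00V), C2(1μF, Q=10μC, V=10.00V), C3(6μF, Q=2μC, V=0.33V), C4(3μF, Q=9μC, V=3.00V), C5(4μF, Q=19μC, V=4.75V)
Op 1: GROUND 1: Q1=0; energy lost=8.000
Op 2: CLOSE 4-5: Q_total=28.00, C_total=7.00, V=4.00; Q4=12.00, Q5=16.00; dissipated=2.625
Op 3: CLOSE 2-4: Q_total=22.00, C_total=4.00, V=5.50; Q2=5.50, Q4=16.50; dissipated=13.500
Op 4: CLOSE 1-2: Q_total=5.50, C_total=2.00, V=2.75; Q1=2.75, Q2=2.75; dissipated=7.562
Op 5: CLOSE 1-2: Q_total=5.50, C_total=2.00, V=2.75; Q1=2.75, Q2=2.75; dissipated=0.000
Final charges: Q1=2.75, Q2=2.75, Q3=2.00, Q4=16.50, Q5=16.00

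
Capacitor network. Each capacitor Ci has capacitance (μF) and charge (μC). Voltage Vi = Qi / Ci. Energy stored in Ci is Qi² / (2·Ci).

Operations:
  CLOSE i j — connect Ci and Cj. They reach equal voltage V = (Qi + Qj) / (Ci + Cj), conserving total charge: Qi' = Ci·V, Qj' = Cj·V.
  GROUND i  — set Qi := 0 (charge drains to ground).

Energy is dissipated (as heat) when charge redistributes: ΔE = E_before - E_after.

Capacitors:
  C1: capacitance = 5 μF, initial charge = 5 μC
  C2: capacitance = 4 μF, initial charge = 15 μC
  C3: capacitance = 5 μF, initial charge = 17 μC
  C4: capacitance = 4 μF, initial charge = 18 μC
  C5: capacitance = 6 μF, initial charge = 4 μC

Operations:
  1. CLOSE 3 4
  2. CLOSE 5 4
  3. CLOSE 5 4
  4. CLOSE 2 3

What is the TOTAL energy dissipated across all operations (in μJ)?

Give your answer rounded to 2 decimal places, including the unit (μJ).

Answer: 13.83 μJ

Derivation:
Initial: C1(5μF, Q=5μC, V=1.00V), C2(4μF, Q=15μC, V=3.75V), C3(5μF, Q=17μC, V=3.40V), C4(4μF, Q=18μC, V=4.50V), C5(6μF, Q=4μC, V=0.67V)
Op 1: CLOSE 3-4: Q_total=35.00, C_total=9.00, V=3.89; Q3=19.44, Q4=15.56; dissipated=1.344
Op 2: CLOSE 5-4: Q_total=19.56, C_total=10.00, V=1.96; Q5=11.73, Q4=7.82; dissipated=12.459
Op 3: CLOSE 5-4: Q_total=19.56, C_total=10.00, V=1.96; Q5=11.73, Q4=7.82; dissipated=0.000
Op 4: CLOSE 2-3: Q_total=34.44, C_total=9.00, V=3.83; Q2=15.31, Q3=19.14; dissipated=0.021
Total dissipated: 13.825 μJ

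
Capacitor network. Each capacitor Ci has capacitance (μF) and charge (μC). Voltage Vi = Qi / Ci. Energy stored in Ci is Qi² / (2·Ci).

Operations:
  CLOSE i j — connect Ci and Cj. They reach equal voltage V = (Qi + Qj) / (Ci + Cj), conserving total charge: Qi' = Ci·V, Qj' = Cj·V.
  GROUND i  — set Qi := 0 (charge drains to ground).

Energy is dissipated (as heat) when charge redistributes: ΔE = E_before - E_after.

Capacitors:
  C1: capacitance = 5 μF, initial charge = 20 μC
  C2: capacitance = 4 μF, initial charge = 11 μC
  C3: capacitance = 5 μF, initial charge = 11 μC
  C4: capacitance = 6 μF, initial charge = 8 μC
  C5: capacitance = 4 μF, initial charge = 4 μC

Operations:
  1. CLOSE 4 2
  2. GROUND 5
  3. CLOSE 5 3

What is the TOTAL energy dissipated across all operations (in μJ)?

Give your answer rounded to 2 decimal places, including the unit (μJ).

Answer: 9.79 μJ

Derivation:
Initial: C1(5μF, Q=20μC, V=4.00V), C2(4μF, Q=11μC, V=2.75V), C3(5μF, Q=11μC, V=2.20V), C4(6μF, Q=8μC, V=1.33V), C5(4μF, Q=4μC, V=1.00V)
Op 1: CLOSE 4-2: Q_total=19.00, C_total=10.00, V=1.90; Q4=11.40, Q2=7.60; dissipated=2.408
Op 2: GROUND 5: Q5=0; energy lost=2.000
Op 3: CLOSE 5-3: Q_total=11.00, C_total=9.00, V=1.22; Q5=4.89, Q3=6.11; dissipated=5.378
Total dissipated: 9.786 μJ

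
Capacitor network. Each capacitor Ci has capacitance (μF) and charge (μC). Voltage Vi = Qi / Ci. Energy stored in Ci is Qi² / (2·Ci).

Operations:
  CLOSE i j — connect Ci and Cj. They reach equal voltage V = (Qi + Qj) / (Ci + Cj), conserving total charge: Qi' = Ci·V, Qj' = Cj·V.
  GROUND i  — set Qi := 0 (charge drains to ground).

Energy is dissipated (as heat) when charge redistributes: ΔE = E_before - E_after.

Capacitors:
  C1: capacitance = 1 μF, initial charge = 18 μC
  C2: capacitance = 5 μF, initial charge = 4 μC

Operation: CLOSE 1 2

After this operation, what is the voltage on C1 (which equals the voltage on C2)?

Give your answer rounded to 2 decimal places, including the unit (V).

Initial: C1(1μF, Q=18μC, V=18.00V), C2(5μF, Q=4μC, V=0.80V)
Op 1: CLOSE 1-2: Q_total=22.00, C_total=6.00, V=3.67; Q1=3.67, Q2=18.33; dissipated=123.267

Answer: 3.67 V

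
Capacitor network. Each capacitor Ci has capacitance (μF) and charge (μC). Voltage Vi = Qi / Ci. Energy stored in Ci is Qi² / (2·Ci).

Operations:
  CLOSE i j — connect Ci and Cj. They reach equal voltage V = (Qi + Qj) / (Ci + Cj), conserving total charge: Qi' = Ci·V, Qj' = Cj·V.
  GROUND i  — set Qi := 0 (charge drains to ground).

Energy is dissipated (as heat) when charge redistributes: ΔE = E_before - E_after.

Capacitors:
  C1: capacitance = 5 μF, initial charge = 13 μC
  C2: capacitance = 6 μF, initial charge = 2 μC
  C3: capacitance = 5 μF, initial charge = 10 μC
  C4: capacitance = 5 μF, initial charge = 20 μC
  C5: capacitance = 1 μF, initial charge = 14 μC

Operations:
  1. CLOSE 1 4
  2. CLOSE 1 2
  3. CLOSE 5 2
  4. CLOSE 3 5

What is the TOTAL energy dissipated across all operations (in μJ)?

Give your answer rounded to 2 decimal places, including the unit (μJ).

Answer: 80.35 μJ

Derivation:
Initial: C1(5μF, Q=13μC, V=2.60V), C2(6μF, Q=2μC, V=0.33V), C3(5μF, Q=10μC, V=2.00V), C4(5μF, Q=20μC, V=4.00V), C5(1μF, Q=14μC, V=14.00V)
Op 1: CLOSE 1-4: Q_total=33.00, C_total=10.00, V=3.30; Q1=16.50, Q4=16.50; dissipated=2.450
Op 2: CLOSE 1-2: Q_total=18.50, C_total=11.00, V=1.68; Q1=8.41, Q2=10.09; dissipated=12.002
Op 3: CLOSE 5-2: Q_total=24.09, C_total=7.00, V=3.44; Q5=3.44, Q2=20.65; dissipated=65.030
Op 4: CLOSE 3-5: Q_total=13.44, C_total=6.00, V=2.24; Q3=11.20, Q5=2.24; dissipated=0.866
Total dissipated: 80.348 μJ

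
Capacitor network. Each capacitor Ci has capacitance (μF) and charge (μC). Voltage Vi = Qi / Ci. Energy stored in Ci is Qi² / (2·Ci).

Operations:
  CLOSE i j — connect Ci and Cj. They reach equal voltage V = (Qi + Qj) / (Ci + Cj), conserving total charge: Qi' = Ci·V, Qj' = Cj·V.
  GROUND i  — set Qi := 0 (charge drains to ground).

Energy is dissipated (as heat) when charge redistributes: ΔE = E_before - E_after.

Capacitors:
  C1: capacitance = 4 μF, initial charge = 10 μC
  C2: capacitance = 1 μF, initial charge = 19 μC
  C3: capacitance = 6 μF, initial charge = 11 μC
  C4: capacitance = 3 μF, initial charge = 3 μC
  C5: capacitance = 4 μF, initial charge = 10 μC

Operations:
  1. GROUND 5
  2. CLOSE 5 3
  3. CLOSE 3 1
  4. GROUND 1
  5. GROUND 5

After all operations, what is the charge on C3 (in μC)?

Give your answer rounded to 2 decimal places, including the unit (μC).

Initial: C1(4μF, Q=10μC, V=2.50V), C2(1μF, Q=19μC, V=19.00V), C3(6μF, Q=11μC, V=1.83V), C4(3μF, Q=3μC, V=1.00V), C5(4μF, Q=10μC, V=2.50V)
Op 1: GROUND 5: Q5=0; energy lost=12.500
Op 2: CLOSE 5-3: Q_total=11.00, C_total=10.00, V=1.10; Q5=4.40, Q3=6.60; dissipated=4.033
Op 3: CLOSE 3-1: Q_total=16.60, C_total=10.00, V=1.66; Q3=9.96, Q1=6.64; dissipated=2.352
Op 4: GROUND 1: Q1=0; energy lost=5.511
Op 5: GROUND 5: Q5=0; energy lost=2.420
Final charges: Q1=0.00, Q2=19.00, Q3=9.96, Q4=3.00, Q5=0.00

Answer: 9.96 μC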